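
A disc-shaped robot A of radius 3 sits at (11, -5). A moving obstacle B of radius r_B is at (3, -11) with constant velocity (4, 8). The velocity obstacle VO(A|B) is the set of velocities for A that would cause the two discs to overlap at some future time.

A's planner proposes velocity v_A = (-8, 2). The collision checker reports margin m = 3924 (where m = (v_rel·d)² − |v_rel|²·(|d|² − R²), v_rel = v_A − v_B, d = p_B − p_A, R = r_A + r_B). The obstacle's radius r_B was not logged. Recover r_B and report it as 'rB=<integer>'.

m = 3924
d = (-8, -6);  v_rel = (-12, -6),  |v_rel|² = 180
v_rel×d = (-12)·(-6) − (-6)·(-8) = 24
since m = R²·180 − 24²:  R² = (576 + 3924) / 180 = 25
R = √25 = 5  ⇒  r_B = 5 − 3 = 2

rB=2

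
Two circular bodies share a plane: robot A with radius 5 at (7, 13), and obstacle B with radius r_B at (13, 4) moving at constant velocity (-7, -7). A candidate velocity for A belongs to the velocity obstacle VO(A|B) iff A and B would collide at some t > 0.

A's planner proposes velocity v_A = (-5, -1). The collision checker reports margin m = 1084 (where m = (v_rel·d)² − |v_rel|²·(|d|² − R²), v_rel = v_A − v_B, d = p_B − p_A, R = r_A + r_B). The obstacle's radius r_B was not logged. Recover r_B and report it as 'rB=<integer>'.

m = 1084
d = (6, -9);  v_rel = (2, 6),  |v_rel|² = 40
v_rel×d = (2)·(-9) − (6)·(6) = -54
since m = R²·40 − (-54)²:  R² = (2916 + 1084) / 40 = 100
R = √100 = 10  ⇒  r_B = 10 − 5 = 5

rB=5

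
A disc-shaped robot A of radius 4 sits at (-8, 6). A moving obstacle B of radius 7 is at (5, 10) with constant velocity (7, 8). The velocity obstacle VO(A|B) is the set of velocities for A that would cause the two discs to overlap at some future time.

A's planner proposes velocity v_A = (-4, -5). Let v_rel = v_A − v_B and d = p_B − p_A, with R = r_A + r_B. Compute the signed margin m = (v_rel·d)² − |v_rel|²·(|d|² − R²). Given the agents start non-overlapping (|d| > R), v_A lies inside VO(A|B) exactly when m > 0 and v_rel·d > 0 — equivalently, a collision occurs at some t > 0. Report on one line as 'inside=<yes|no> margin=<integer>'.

d = (13, 4),  |d|² = 185;  R = 4+7 = 11,  c = 185−11² = 64
v_rel = (-11, -13),  |v_rel|² = 290;  v_rel·d = (-11)·(13) + (-13)·(4) = -195
290·t² + 390·t + 64 = 0  ⇒  m = (-195)² − 290·64 = 19465
m = 19465 > 0,  v_rel·d = -195 < 0  ⇒  outside

inside=no margin=19465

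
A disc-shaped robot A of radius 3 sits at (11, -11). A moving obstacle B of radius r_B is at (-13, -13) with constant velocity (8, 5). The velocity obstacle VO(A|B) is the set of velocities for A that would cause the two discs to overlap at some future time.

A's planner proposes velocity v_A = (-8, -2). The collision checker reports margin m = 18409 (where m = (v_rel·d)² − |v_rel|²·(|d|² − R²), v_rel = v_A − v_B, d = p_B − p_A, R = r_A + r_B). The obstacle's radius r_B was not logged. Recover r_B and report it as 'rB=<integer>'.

m = 18409
d = (-24, -2);  v_rel = (-16, -7),  |v_rel|² = 305
v_rel×d = (-16)·(-2) − (-7)·(-24) = -136
since m = R²·305 − (-136)²:  R² = (18496 + 18409) / 305 = 121
R = √121 = 11  ⇒  r_B = 11 − 3 = 8

rB=8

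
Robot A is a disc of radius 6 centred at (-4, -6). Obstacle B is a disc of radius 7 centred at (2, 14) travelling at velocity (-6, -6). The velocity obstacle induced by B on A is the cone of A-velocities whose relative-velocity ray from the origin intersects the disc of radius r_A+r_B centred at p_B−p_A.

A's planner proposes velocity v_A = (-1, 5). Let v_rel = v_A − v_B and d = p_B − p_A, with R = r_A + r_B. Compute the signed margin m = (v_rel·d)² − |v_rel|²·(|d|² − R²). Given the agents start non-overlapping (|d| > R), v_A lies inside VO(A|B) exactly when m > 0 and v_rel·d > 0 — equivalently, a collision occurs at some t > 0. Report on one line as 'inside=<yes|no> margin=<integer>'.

d = (6, 20),  |d|² = 436;  R = 6+7 = 13,  c = 436−13² = 267
v_rel = (5, 11),  |v_rel|² = 146;  v_rel·d = (5)·(6) + (11)·(20) = 250
146·t² − 500·t + 267 = 0  ⇒  m = 250² − 146·267 = 23518
m = 23518 > 0,  v_rel·d = 250 > 0  ⇒  inside

inside=yes margin=23518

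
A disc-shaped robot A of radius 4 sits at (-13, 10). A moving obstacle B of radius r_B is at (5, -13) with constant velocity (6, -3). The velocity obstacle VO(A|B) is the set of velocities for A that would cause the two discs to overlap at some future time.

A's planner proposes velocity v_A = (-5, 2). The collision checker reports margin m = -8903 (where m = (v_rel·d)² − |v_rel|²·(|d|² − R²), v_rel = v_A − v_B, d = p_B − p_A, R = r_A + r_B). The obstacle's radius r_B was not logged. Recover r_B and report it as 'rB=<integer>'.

m = -8903
d = (18, -23);  v_rel = (-11, 5),  |v_rel|² = 146
v_rel×d = (-11)·(-23) − (5)·(18) = 163
since m = R²·146 − 163²:  R² = (26569 + -8903) / 146 = 121
R = √121 = 11  ⇒  r_B = 11 − 4 = 7

rB=7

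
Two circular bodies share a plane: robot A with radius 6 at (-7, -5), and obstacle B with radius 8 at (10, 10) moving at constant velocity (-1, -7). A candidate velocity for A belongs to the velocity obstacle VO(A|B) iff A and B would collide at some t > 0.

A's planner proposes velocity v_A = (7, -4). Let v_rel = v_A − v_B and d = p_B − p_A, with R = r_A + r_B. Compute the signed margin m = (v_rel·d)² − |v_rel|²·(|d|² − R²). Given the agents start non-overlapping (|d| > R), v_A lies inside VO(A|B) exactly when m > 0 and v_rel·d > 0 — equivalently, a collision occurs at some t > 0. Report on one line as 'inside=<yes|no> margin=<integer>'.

d = (17, 15),  |d|² = 514;  R = 6+8 = 14,  c = 514−14² = 318
v_rel = (8, 3),  |v_rel|² = 73;  v_rel·d = (8)·(17) + (3)·(15) = 181
73·t² − 362·t + 318 = 0  ⇒  m = 181² − 73·318 = 9547
m = 9547 > 0,  v_rel·d = 181 > 0  ⇒  inside

inside=yes margin=9547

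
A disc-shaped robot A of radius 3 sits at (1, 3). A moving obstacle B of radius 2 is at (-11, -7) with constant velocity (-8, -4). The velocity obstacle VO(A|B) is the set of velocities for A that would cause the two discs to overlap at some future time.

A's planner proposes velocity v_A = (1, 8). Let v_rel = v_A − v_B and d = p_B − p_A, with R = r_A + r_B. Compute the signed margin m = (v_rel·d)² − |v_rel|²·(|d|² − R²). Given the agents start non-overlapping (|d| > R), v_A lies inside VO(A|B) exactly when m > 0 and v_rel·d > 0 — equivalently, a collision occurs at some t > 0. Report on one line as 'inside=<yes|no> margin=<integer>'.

d = (-12, -10),  |d|² = 244;  R = 3+2 = 5,  c = 244−5² = 219
v_rel = (9, 12),  |v_rel|² = 225;  v_rel·d = (9)·(-12) + (12)·(-10) = -228
225·t² + 456·t + 219 = 0  ⇒  m = (-228)² − 225·219 = 2709
m = 2709 > 0,  v_rel·d = -228 < 0  ⇒  outside

inside=no margin=2709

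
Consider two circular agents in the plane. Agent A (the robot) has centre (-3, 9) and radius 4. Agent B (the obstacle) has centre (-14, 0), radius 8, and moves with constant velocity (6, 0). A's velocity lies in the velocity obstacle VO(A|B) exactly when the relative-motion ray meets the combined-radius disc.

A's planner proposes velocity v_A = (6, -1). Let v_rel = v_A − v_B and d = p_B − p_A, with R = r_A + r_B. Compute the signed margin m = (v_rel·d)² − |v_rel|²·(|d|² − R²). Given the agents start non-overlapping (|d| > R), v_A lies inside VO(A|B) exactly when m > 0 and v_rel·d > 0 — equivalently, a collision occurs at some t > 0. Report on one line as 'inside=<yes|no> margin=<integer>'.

d = (-11, -9),  |d|² = 202;  R = 4+8 = 12,  c = 202−12² = 58
v_rel = (0, -1),  |v_rel|² = 1;  v_rel·d = (0)·(-11) + (-1)·(-9) = 9
1·t² − 18·t + 58 = 0  ⇒  m = 9² − 1·58 = 23
m = 23 > 0,  v_rel·d = 9 > 0  ⇒  inside

inside=yes margin=23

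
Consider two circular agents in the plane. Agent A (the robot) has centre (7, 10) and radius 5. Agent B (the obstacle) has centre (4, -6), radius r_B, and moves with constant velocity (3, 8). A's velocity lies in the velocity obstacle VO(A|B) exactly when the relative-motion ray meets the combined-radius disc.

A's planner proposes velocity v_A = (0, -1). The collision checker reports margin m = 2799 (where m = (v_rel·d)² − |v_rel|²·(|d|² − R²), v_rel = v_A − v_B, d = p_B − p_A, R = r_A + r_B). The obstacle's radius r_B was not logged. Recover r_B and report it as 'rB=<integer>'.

m = 2799
d = (-3, -16);  v_rel = (-3, -9),  |v_rel|² = 90
v_rel×d = (-3)·(-16) − (-9)·(-3) = 21
since m = R²·90 − 21²:  R² = (441 + 2799) / 90 = 36
R = √36 = 6  ⇒  r_B = 6 − 5 = 1

rB=1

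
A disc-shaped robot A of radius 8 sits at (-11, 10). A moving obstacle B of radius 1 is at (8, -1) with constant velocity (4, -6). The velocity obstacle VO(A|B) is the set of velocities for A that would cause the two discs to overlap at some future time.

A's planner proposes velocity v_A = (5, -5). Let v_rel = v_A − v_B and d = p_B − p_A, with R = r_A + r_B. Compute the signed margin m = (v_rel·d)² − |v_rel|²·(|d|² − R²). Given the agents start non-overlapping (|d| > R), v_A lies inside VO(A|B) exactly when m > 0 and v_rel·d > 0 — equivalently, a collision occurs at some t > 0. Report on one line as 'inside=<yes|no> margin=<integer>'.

d = (19, -11),  |d|² = 482;  R = 8+1 = 9,  c = 482−9² = 401
v_rel = (1, 1),  |v_rel|² = 2;  v_rel·d = (1)·(19) + (1)·(-11) = 8
2·t² − 16·t + 401 = 0  ⇒  m = 8² − 2·401 = -738
m = -738 < 0,  v_rel·d = 8 > 0  ⇒  outside

inside=no margin=-738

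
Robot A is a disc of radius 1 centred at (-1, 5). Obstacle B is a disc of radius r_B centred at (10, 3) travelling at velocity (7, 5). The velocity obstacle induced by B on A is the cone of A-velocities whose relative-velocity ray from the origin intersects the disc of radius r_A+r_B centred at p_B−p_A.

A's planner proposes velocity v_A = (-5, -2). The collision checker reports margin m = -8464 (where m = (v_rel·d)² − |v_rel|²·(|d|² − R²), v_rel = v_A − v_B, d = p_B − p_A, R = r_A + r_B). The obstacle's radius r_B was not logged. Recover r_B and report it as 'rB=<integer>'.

m = -8464
d = (11, -2);  v_rel = (-12, -7),  |v_rel|² = 193
v_rel×d = (-12)·(-2) − (-7)·(11) = 101
since m = R²·193 − 101²:  R² = (10201 + -8464) / 193 = 9
R = √9 = 3  ⇒  r_B = 3 − 1 = 2

rB=2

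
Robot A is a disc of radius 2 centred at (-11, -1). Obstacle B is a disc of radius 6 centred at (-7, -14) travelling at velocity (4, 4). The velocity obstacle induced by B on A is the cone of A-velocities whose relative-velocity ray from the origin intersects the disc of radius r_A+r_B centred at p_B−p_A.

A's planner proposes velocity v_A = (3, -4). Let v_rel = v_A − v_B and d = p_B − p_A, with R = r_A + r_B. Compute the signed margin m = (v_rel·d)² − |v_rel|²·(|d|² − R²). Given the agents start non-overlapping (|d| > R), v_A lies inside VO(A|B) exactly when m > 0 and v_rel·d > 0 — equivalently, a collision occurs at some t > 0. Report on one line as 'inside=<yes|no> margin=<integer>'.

d = (4, -13),  |d|² = 185;  R = 2+6 = 8,  c = 185−8² = 121
v_rel = (-1, -8),  |v_rel|² = 65;  v_rel·d = (-1)·(4) + (-8)·(-13) = 100
65·t² − 200·t + 121 = 0  ⇒  m = 100² − 65·121 = 2135
m = 2135 > 0,  v_rel·d = 100 > 0  ⇒  inside

inside=yes margin=2135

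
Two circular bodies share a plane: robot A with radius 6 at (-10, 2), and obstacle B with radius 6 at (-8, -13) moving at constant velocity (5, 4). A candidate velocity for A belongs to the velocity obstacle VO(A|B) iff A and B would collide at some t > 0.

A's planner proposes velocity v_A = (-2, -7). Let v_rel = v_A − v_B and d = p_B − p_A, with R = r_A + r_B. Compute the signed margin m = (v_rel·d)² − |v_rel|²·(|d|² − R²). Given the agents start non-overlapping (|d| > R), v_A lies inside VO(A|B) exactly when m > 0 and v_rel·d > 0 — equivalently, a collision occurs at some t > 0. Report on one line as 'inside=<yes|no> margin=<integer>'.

d = (2, -15),  |d|² = 229;  R = 6+6 = 12,  c = 229−12² = 85
v_rel = (-7, -11),  |v_rel|² = 170;  v_rel·d = (-7)·(2) + (-11)·(-15) = 151
170·t² − 302·t + 85 = 0  ⇒  m = 151² − 170·85 = 8351
m = 8351 > 0,  v_rel·d = 151 > 0  ⇒  inside

inside=yes margin=8351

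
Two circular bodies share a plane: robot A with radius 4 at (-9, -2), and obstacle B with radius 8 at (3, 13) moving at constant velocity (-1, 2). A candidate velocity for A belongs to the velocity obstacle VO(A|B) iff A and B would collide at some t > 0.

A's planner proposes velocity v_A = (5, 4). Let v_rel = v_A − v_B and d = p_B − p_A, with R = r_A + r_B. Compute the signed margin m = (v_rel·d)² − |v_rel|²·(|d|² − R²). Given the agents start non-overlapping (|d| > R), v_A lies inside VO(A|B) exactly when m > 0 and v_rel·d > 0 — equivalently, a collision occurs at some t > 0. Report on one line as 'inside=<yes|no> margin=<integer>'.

d = (12, 15),  |d|² = 369;  R = 4+8 = 12,  c = 369−12² = 225
v_rel = (6, 2),  |v_rel|² = 40;  v_rel·d = (6)·(12) + (2)·(15) = 102
40·t² − 204·t + 225 = 0  ⇒  m = 102² − 40·225 = 1404
m = 1404 > 0,  v_rel·d = 102 > 0  ⇒  inside

inside=yes margin=1404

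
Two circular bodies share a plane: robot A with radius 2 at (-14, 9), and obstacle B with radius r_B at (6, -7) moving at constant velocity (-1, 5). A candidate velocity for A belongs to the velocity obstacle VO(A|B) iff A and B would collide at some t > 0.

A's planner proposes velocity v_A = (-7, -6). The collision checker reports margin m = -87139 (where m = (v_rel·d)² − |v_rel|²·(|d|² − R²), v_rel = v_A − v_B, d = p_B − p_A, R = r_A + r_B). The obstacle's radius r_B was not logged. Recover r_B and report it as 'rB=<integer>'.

m = -87139
d = (20, -16);  v_rel = (-6, -11),  |v_rel|² = 157
v_rel×d = (-6)·(-16) − (-11)·(20) = 316
since m = R²·157 − 316²:  R² = (99856 + -87139) / 157 = 81
R = √81 = 9  ⇒  r_B = 9 − 2 = 7

rB=7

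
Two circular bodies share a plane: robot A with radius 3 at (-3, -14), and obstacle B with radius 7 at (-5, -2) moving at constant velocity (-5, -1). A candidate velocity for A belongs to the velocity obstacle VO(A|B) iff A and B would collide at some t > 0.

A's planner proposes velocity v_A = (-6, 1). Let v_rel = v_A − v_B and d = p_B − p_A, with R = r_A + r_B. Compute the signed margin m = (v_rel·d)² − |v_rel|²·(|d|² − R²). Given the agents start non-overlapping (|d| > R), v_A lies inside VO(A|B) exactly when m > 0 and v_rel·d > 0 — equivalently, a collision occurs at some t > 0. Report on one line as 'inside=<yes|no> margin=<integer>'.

d = (-2, 12),  |d|² = 148;  R = 3+7 = 10,  c = 148−10² = 48
v_rel = (-1, 2),  |v_rel|² = 5;  v_rel·d = (-1)·(-2) + (2)·(12) = 26
5·t² − 52·t + 48 = 0  ⇒  m = 26² − 5·48 = 436
m = 436 > 0,  v_rel·d = 26 > 0  ⇒  inside

inside=yes margin=436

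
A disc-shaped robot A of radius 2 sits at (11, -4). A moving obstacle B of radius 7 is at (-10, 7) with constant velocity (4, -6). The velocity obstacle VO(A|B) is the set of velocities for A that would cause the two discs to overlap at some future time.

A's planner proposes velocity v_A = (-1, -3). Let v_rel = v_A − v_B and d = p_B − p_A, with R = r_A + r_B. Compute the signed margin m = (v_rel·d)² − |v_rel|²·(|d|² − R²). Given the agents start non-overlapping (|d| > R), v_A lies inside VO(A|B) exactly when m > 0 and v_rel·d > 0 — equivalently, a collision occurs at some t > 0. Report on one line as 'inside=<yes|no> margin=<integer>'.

d = (-21, 11),  |d|² = 562;  R = 2+7 = 9,  c = 562−9² = 481
v_rel = (-5, 3),  |v_rel|² = 34;  v_rel·d = (-5)·(-21) + (3)·(11) = 138
34·t² − 276·t + 481 = 0  ⇒  m = 138² − 34·481 = 2690
m = 2690 > 0,  v_rel·d = 138 > 0  ⇒  inside

inside=yes margin=2690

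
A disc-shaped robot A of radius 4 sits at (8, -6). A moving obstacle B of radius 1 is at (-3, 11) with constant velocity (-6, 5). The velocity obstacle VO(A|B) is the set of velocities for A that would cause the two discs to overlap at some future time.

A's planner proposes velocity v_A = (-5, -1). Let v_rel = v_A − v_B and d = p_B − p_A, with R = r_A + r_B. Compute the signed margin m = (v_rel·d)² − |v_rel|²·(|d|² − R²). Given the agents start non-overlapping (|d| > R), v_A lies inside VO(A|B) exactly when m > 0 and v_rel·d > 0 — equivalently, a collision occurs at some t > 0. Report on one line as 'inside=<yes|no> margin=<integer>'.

d = (-11, 17),  |d|² = 410;  R = 4+1 = 5,  c = 410−5² = 385
v_rel = (1, -6),  |v_rel|² = 37;  v_rel·d = (1)·(-11) + (-6)·(17) = -113
37·t² + 226·t + 385 = 0  ⇒  m = (-113)² − 37·385 = -1476
m = -1476 < 0,  v_rel·d = -113 < 0  ⇒  outside

inside=no margin=-1476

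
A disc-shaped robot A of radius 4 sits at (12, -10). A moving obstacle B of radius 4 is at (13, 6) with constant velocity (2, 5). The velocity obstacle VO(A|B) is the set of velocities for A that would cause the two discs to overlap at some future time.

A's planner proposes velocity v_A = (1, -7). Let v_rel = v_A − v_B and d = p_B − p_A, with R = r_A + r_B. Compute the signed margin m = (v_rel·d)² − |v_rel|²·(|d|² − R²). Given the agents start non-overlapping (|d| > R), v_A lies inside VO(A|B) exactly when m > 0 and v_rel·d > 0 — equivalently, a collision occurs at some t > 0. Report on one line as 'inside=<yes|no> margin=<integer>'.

d = (1, 16),  |d|² = 257;  R = 4+4 = 8,  c = 257−8² = 193
v_rel = (-1, -12),  |v_rel|² = 145;  v_rel·d = (-1)·(1) + (-12)·(16) = -193
145·t² + 386·t + 193 = 0  ⇒  m = (-193)² − 145·193 = 9264
m = 9264 > 0,  v_rel·d = -193 < 0  ⇒  outside

inside=no margin=9264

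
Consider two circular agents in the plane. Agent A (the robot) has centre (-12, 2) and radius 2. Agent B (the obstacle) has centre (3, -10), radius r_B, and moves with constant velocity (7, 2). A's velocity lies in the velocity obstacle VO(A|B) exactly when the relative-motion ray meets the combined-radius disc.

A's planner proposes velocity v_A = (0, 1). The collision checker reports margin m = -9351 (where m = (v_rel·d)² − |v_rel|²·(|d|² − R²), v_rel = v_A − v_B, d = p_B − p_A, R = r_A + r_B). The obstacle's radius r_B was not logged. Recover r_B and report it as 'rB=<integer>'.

m = -9351
d = (15, -12);  v_rel = (-7, -1),  |v_rel|² = 50
v_rel×d = (-7)·(-12) − (-1)·(15) = 99
since m = R²·50 − 99²:  R² = (9801 + -9351) / 50 = 9
R = √9 = 3  ⇒  r_B = 3 − 2 = 1

rB=1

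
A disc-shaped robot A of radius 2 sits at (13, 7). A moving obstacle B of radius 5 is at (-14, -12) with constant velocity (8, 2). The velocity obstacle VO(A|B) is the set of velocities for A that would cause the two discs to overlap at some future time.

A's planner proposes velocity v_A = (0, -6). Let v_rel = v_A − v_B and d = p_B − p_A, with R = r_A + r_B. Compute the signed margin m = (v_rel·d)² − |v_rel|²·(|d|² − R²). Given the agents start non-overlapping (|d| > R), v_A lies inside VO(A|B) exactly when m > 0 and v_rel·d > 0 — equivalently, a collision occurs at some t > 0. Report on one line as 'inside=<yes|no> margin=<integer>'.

d = (-27, -19),  |d|² = 1090;  R = 2+5 = 7,  c = 1090−7² = 1041
v_rel = (-8, -8),  |v_rel|² = 128;  v_rel·d = (-8)·(-27) + (-8)·(-19) = 368
128·t² − 736·t + 1041 = 0  ⇒  m = 368² − 128·1041 = 2176
m = 2176 > 0,  v_rel·d = 368 > 0  ⇒  inside

inside=yes margin=2176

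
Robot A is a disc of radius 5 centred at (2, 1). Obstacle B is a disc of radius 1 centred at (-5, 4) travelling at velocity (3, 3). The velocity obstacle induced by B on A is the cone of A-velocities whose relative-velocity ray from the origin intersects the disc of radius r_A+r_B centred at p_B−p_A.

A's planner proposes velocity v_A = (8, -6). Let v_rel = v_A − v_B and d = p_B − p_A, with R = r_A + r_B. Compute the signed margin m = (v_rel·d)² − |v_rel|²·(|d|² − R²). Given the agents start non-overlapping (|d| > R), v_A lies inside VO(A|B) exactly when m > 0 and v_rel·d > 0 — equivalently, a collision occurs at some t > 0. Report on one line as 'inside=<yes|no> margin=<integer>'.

d = (-7, 3),  |d|² = 58;  R = 5+1 = 6,  c = 58−6² = 22
v_rel = (5, -9),  |v_rel|² = 106;  v_rel·d = (5)·(-7) + (-9)·(3) = -62
106·t² + 124·t + 22 = 0  ⇒  m = (-62)² − 106·22 = 1512
m = 1512 > 0,  v_rel·d = -62 < 0  ⇒  outside

inside=no margin=1512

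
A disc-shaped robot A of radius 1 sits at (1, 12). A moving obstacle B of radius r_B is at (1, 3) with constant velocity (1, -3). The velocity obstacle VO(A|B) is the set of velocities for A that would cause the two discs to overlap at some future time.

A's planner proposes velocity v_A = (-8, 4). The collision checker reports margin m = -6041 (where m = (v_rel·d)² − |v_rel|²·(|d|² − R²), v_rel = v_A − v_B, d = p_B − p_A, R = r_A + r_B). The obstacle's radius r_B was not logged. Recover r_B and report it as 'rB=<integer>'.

m = -6041
d = (0, -9);  v_rel = (-9, 7),  |v_rel|² = 130
v_rel×d = (-9)·(-9) − (7)·(0) = 81
since m = R²·130 − 81²:  R² = (6561 + -6041) / 130 = 4
R = √4 = 2  ⇒  r_B = 2 − 1 = 1

rB=1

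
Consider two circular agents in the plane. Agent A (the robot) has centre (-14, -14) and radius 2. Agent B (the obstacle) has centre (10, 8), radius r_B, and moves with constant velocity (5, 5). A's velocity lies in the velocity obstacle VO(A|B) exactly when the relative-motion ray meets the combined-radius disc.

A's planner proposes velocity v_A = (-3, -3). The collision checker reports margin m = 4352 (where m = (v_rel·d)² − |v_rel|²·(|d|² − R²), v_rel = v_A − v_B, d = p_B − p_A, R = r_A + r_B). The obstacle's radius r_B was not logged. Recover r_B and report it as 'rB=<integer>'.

m = 4352
d = (24, 22);  v_rel = (-8, -8),  |v_rel|² = 128
v_rel×d = (-8)·(22) − (-8)·(24) = 16
since m = R²·128 − 16²:  R² = (256 + 4352) / 128 = 36
R = √36 = 6  ⇒  r_B = 6 − 2 = 4

rB=4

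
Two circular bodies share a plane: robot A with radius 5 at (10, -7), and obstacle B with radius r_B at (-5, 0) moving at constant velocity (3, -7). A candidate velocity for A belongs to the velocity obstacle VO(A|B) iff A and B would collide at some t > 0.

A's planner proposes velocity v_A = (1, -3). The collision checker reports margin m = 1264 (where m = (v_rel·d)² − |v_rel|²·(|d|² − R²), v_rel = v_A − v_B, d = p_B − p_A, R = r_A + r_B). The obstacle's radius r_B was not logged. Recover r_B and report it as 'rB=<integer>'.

m = 1264
d = (-15, 7);  v_rel = (-2, 4),  |v_rel|² = 20
v_rel×d = (-2)·(7) − (4)·(-15) = 46
since m = R²·20 − 46²:  R² = (2116 + 1264) / 20 = 169
R = √169 = 13  ⇒  r_B = 13 − 5 = 8

rB=8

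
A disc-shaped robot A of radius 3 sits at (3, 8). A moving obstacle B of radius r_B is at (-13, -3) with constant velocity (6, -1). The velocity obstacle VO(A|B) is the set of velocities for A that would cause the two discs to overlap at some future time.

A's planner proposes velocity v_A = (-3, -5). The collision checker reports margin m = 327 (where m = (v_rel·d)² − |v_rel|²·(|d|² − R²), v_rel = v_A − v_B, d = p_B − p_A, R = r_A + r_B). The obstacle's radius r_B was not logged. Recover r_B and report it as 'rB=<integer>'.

m = 327
d = (-16, -11);  v_rel = (-9, -4),  |v_rel|² = 97
v_rel×d = (-9)·(-11) − (-4)·(-16) = 35
since m = R²·97 − 35²:  R² = (1225 + 327) / 97 = 16
R = √16 = 4  ⇒  r_B = 4 − 3 = 1

rB=1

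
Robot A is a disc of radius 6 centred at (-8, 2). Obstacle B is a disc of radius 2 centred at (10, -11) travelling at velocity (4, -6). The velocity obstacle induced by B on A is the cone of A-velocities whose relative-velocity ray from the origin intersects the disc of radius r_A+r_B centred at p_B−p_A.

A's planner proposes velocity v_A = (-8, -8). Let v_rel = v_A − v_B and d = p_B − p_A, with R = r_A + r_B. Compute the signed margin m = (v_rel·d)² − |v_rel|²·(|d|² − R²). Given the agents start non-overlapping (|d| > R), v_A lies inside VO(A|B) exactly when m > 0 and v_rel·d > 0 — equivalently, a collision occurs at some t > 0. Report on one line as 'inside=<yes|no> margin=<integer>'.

d = (18, -13),  |d|² = 493;  R = 6+2 = 8,  c = 493−8² = 429
v_rel = (-12, -2),  |v_rel|² = 148;  v_rel·d = (-12)·(18) + (-2)·(-13) = -190
148·t² + 380·t + 429 = 0  ⇒  m = (-190)² − 148·429 = -27392
m = -27392 < 0,  v_rel·d = -190 < 0  ⇒  outside

inside=no margin=-27392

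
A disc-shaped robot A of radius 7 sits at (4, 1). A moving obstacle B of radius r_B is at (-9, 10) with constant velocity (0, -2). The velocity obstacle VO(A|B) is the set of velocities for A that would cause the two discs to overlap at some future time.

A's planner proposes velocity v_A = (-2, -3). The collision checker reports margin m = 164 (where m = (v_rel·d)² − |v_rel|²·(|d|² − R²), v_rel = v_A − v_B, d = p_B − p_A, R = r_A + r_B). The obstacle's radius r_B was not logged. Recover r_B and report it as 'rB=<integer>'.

m = 164
d = (-13, 9);  v_rel = (-2, -1),  |v_rel|² = 5
v_rel×d = (-2)·(9) − (-1)·(-13) = -31
since m = R²·5 − (-31)²:  R² = (961 + 164) / 5 = 225
R = √225 = 15  ⇒  r_B = 15 − 7 = 8

rB=8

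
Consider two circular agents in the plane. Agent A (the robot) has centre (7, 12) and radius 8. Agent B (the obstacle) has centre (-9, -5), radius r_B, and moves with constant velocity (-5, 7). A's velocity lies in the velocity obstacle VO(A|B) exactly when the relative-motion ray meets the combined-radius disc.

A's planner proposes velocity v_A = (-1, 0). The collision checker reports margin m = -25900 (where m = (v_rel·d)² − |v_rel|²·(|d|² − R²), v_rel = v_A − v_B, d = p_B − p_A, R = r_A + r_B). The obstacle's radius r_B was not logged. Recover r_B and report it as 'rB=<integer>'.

m = -25900
d = (-16, -17);  v_rel = (4, -7),  |v_rel|² = 65
v_rel×d = (4)·(-17) − (-7)·(-16) = -180
since m = R²·65 − (-180)²:  R² = (32400 + -25900) / 65 = 100
R = √100 = 10  ⇒  r_B = 10 − 8 = 2

rB=2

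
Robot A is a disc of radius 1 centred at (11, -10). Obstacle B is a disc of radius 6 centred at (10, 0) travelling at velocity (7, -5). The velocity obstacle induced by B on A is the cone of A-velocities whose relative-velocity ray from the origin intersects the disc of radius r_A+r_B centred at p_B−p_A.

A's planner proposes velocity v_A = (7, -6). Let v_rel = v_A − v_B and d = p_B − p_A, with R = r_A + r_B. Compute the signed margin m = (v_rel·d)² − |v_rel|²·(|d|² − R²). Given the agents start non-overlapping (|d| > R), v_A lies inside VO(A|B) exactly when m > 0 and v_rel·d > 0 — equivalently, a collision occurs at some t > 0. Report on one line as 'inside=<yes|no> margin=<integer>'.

d = (-1, 10),  |d|² = 101;  R = 1+6 = 7,  c = 101−7² = 52
v_rel = (0, -1),  |v_rel|² = 1;  v_rel·d = (0)·(-1) + (-1)·(10) = -10
1·t² + 20·t + 52 = 0  ⇒  m = (-10)² − 1·52 = 48
m = 48 > 0,  v_rel·d = -10 < 0  ⇒  outside

inside=no margin=48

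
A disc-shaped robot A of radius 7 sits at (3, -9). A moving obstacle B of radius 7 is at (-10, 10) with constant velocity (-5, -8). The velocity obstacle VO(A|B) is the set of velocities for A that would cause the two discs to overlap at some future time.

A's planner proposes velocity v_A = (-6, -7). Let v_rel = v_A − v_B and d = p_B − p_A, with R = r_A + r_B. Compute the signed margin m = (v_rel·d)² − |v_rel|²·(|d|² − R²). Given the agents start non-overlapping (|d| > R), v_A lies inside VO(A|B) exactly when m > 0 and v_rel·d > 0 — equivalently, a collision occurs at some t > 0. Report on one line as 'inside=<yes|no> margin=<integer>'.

d = (-13, 19),  |d|² = 530;  R = 7+7 = 14,  c = 530−14² = 334
v_rel = (-1, 1),  |v_rel|² = 2;  v_rel·d = (-1)·(-13) + (1)·(19) = 32
2·t² − 64·t + 334 = 0  ⇒  m = 32² − 2·334 = 356
m = 356 > 0,  v_rel·d = 32 > 0  ⇒  inside

inside=yes margin=356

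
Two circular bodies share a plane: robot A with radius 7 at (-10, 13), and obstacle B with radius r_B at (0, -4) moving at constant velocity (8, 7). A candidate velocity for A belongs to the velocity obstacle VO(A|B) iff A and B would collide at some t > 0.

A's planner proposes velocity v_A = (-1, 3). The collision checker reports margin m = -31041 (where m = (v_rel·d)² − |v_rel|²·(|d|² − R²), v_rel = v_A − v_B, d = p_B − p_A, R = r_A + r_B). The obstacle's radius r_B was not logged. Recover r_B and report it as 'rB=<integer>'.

m = -31041
d = (10, -17);  v_rel = (-9, -4),  |v_rel|² = 97
v_rel×d = (-9)·(-17) − (-4)·(10) = 193
since m = R²·97 − 193²:  R² = (37249 + -31041) / 97 = 64
R = √64 = 8  ⇒  r_B = 8 − 7 = 1

rB=1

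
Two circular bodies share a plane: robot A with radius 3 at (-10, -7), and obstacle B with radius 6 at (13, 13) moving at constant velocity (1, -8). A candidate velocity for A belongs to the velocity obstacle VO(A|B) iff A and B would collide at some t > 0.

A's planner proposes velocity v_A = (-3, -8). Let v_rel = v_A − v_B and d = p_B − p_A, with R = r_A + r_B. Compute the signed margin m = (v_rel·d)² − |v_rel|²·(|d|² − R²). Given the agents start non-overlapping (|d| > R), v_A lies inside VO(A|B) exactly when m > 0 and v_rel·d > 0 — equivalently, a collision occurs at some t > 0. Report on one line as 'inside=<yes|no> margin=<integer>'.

d = (23, 20),  |d|² = 929;  R = 3+6 = 9,  c = 929−9² = 848
v_rel = (-4, 0),  |v_rel|² = 16;  v_rel·d = (-4)·(23) + (0)·(20) = -92
16·t² + 184·t + 848 = 0  ⇒  m = (-92)² − 16·848 = -5104
m = -5104 < 0,  v_rel·d = -92 < 0  ⇒  outside

inside=no margin=-5104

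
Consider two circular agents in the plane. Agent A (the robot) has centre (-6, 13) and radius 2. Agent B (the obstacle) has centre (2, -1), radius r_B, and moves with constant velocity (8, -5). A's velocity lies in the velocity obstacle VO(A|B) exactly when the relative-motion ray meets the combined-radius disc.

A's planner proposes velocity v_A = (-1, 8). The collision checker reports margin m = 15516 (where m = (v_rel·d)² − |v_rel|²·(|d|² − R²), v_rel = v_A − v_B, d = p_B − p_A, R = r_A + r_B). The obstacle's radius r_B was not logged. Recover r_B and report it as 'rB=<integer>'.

m = 15516
d = (8, -14);  v_rel = (-9, 13),  |v_rel|² = 250
v_rel×d = (-9)·(-14) − (13)·(8) = 22
since m = R²·250 − 22²:  R² = (484 + 15516) / 250 = 64
R = √64 = 8  ⇒  r_B = 8 − 2 = 6

rB=6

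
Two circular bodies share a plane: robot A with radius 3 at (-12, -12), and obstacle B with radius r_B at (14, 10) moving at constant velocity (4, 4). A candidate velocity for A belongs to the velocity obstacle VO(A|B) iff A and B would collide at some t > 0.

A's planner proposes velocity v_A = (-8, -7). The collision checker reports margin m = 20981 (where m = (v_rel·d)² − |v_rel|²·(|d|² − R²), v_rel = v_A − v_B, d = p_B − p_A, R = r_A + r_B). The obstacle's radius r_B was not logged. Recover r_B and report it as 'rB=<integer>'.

m = 20981
d = (26, 22);  v_rel = (-12, -11),  |v_rel|² = 265
v_rel×d = (-12)·(22) − (-11)·(26) = 22
since m = R²·265 − 22²:  R² = (484 + 20981) / 265 = 81
R = √81 = 9  ⇒  r_B = 9 − 3 = 6

rB=6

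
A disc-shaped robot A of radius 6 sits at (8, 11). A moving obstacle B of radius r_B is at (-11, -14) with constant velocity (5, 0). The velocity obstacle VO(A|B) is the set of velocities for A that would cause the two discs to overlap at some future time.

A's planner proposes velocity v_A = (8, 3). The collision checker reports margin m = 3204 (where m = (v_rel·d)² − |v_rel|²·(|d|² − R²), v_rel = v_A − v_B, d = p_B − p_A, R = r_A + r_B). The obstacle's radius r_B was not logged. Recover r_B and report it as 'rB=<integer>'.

m = 3204
d = (-19, -25);  v_rel = (3, 3),  |v_rel|² = 18
v_rel×d = (3)·(-25) − (3)·(-19) = -18
since m = R²·18 − (-18)²:  R² = (324 + 3204) / 18 = 196
R = √196 = 14  ⇒  r_B = 14 − 6 = 8

rB=8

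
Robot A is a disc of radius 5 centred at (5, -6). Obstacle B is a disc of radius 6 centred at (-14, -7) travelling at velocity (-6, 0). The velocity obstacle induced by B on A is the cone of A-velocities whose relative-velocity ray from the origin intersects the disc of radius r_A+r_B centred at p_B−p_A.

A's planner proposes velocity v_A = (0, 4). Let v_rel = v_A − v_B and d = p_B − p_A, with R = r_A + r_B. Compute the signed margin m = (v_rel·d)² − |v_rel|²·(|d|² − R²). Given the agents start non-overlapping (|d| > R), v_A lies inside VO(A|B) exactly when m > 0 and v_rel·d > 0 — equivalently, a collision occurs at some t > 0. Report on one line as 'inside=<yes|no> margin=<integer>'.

d = (-19, -1),  |d|² = 362;  R = 5+6 = 11,  c = 362−11² = 241
v_rel = (6, 4),  |v_rel|² = 52;  v_rel·d = (6)·(-19) + (4)·(-1) = -118
52·t² + 236·t + 241 = 0  ⇒  m = (-118)² − 52·241 = 1392
m = 1392 > 0,  v_rel·d = -118 < 0  ⇒  outside

inside=no margin=1392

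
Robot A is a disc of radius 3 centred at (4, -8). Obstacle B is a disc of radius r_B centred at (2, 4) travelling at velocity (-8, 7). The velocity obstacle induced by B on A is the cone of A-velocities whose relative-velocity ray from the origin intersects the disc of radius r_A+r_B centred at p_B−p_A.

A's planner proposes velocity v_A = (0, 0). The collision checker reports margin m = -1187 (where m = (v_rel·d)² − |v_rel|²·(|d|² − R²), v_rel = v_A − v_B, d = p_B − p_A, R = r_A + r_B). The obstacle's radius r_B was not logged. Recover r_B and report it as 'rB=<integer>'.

m = -1187
d = (-2, 12);  v_rel = (8, -7),  |v_rel|² = 113
v_rel×d = (8)·(12) − (-7)·(-2) = 82
since m = R²·113 − 82²:  R² = (6724 + -1187) / 113 = 49
R = √49 = 7  ⇒  r_B = 7 − 3 = 4

rB=4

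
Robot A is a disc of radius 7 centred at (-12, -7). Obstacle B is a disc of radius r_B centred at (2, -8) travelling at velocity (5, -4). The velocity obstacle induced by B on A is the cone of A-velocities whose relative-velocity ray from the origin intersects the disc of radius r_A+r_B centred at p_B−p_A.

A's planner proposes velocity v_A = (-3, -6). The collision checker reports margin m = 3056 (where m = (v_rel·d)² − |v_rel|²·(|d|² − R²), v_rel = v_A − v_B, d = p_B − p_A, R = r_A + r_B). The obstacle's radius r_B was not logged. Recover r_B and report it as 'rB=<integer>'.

m = 3056
d = (14, -1);  v_rel = (-8, -2),  |v_rel|² = 68
v_rel×d = (-8)·(-1) − (-2)·(14) = 36
since m = R²·68 − 36²:  R² = (1296 + 3056) / 68 = 64
R = √64 = 8  ⇒  r_B = 8 − 7 = 1

rB=1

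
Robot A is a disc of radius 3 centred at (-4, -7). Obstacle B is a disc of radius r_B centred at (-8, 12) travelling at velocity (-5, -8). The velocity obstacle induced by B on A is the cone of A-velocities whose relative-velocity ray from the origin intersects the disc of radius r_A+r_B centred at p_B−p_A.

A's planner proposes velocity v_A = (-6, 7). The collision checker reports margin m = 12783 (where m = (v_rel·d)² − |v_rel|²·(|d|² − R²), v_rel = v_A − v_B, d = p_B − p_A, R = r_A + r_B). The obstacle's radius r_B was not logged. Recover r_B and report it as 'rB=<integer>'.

m = 12783
d = (-4, 19);  v_rel = (-1, 15),  |v_rel|² = 226
v_rel×d = (-1)·(19) − (15)·(-4) = 41
since m = R²·226 − 41²:  R² = (1681 + 12783) / 226 = 64
R = √64 = 8  ⇒  r_B = 8 − 3 = 5

rB=5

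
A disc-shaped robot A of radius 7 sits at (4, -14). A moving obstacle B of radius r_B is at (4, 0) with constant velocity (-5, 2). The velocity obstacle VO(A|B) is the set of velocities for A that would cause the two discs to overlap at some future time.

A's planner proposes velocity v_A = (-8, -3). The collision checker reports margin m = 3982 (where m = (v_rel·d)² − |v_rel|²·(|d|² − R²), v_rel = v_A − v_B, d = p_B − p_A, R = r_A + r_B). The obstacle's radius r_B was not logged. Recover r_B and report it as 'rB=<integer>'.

m = 3982
d = (0, 14);  v_rel = (-3, -5),  |v_rel|² = 34
v_rel×d = (-3)·(14) − (-5)·(0) = -42
since m = R²·34 − (-42)²:  R² = (1764 + 3982) / 34 = 169
R = √169 = 13  ⇒  r_B = 13 − 7 = 6

rB=6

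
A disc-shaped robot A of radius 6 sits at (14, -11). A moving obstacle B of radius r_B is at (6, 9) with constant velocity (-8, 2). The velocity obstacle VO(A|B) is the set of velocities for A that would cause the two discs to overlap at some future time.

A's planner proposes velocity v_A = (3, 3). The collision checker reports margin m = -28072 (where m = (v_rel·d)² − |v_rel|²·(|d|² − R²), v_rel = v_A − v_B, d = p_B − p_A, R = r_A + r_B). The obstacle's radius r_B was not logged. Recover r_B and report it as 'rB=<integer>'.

m = -28072
d = (-8, 20);  v_rel = (11, 1),  |v_rel|² = 122
v_rel×d = (11)·(20) − (1)·(-8) = 228
since m = R²·122 − 228²:  R² = (51984 + -28072) / 122 = 196
R = √196 = 14  ⇒  r_B = 14 − 6 = 8

rB=8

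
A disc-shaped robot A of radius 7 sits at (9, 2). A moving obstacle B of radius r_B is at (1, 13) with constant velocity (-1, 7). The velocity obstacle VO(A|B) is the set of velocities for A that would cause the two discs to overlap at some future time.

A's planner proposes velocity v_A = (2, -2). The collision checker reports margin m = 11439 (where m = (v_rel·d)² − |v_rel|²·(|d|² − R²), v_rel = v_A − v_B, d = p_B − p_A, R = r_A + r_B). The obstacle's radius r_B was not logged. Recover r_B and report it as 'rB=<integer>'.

m = 11439
d = (-8, 11);  v_rel = (3, -9),  |v_rel|² = 90
v_rel×d = (3)·(11) − (-9)·(-8) = -39
since m = R²·90 − (-39)²:  R² = (1521 + 11439) / 90 = 144
R = √144 = 12  ⇒  r_B = 12 − 7 = 5

rB=5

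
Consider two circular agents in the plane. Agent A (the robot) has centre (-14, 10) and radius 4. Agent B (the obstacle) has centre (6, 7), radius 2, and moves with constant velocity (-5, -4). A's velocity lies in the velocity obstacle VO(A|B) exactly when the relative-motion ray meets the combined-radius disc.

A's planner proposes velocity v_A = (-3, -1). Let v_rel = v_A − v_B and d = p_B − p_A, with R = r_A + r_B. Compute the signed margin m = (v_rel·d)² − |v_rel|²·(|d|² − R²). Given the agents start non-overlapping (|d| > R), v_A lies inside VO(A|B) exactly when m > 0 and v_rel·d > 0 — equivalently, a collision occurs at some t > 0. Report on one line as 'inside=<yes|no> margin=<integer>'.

d = (20, -3),  |d|² = 409;  R = 4+2 = 6,  c = 409−6² = 373
v_rel = (2, 3),  |v_rel|² = 13;  v_rel·d = (2)·(20) + (3)·(-3) = 31
13·t² − 62·t + 373 = 0  ⇒  m = 31² − 13·373 = -3888
m = -3888 < 0,  v_rel·d = 31 > 0  ⇒  outside

inside=no margin=-3888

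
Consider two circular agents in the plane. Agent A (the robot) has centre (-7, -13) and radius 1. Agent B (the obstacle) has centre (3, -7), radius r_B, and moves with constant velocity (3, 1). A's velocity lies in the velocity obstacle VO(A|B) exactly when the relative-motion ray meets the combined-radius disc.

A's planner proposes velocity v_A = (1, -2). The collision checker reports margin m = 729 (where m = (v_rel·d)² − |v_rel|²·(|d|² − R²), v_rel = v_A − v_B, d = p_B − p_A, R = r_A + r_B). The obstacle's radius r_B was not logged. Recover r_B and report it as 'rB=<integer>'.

m = 729
d = (10, 6);  v_rel = (-2, -3),  |v_rel|² = 13
v_rel×d = (-2)·(6) − (-3)·(10) = 18
since m = R²·13 − 18²:  R² = (324 + 729) / 13 = 81
R = √81 = 9  ⇒  r_B = 9 − 1 = 8

rB=8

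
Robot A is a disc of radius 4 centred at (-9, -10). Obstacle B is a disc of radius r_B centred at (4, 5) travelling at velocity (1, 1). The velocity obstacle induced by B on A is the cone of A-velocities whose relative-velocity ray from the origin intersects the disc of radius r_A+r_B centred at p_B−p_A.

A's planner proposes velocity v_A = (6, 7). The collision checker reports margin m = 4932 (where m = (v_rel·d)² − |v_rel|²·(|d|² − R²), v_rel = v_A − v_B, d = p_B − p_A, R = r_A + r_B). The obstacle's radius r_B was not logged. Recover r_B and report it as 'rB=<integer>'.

m = 4932
d = (13, 15);  v_rel = (5, 6),  |v_rel|² = 61
v_rel×d = (5)·(15) − (6)·(13) = -3
since m = R²·61 − (-3)²:  R² = (9 + 4932) / 61 = 81
R = √81 = 9  ⇒  r_B = 9 − 4 = 5

rB=5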